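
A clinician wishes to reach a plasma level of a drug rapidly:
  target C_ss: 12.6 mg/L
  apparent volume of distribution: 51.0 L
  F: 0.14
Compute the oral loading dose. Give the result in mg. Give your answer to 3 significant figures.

4590 mg

LD = Css × Vd / F = 12.6 × 51.0 / 0.14 = 4590 mg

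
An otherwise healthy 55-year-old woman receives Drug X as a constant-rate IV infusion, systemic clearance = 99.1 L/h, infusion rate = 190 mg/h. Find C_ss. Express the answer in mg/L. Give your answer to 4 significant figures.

1.917 mg/L

At steady state Css = R₀ / CL = 190 / 99.10 = 1.917 mg/L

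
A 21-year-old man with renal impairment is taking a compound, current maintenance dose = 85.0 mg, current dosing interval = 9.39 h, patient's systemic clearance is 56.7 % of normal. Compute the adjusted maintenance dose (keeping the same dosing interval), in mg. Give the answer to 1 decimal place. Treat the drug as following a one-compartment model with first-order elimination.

To keep the same average steady-state level, dosing rate must scale with clearance.
CL ratio = 56.7 / 100 = 0.5670
New dose (same interval) = 85.0 × 0.5670 = 48.20 mg

48.2 mg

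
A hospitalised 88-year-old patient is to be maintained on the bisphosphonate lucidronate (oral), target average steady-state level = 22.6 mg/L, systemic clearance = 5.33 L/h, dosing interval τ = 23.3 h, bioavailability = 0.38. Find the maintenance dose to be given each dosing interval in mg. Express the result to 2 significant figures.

7400 mg

At steady state, F × (Dose/τ) = Css × CL.
Dose = Css × CL × τ / F = 22.6 × 5.330 × 23.3 / 0.38 = 7386 mg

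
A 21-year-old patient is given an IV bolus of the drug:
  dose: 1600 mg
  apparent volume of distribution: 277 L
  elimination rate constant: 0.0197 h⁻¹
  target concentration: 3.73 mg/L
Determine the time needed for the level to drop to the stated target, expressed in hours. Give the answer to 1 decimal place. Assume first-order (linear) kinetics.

C₀ = Dose / Vd = 1600 / 277 = 5.776 mg/L
t = ln(C₀ / C) / k = ln(5.776 / 3.73) / 0.01970
  = ln(1.549) / 0.01970 = 0.4376 / 0.01970 = 22.21 h

22.2 h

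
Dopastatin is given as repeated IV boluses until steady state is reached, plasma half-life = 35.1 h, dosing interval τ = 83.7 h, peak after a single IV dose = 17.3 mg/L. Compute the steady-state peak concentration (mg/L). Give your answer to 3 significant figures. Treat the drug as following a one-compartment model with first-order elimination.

21.4 mg/L

k = ln2 / t½ = 0.693147 / 35.1 = 0.01975 h⁻¹
e^(−kτ) = e^(−0.01975 × 83.7) = 0.1915
Accumulation ratio R = 1 / (1 − e^(−kτ)) = 1 / (1 − 0.1915) = 1.237
Steady-state peak = C₀ × R = 17.3 × 1.237 = 21.40 mg/L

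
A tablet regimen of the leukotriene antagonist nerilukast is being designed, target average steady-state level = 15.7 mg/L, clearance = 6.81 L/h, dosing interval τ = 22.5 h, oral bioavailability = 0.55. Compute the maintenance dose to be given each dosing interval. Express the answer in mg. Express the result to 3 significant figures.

At steady state, F × (Dose/τ) = Css × CL.
Dose = Css × CL × τ / F = 15.7 × 6.810 × 22.5 / 0.55 = 4374 mg

4370 mg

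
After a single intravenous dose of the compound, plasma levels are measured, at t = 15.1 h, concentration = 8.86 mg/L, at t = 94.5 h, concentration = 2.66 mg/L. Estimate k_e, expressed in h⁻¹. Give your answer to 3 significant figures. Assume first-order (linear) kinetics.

0.0152 h⁻¹

k = ln(C₁/C₂) / (t₂ − t₁) = ln(8.86/2.66) / (94.5 − 15.1)
  = 1.203 / 79.40 = 0.01515 h⁻¹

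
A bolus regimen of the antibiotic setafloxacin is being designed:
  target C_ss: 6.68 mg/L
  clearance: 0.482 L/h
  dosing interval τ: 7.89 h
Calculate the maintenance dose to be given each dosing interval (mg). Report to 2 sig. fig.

At steady state, Dose/τ = Css × CL.
Dose = Css × CL × τ = 6.68 × 0.4820 × 7.89 = 25.40 mg

25 mg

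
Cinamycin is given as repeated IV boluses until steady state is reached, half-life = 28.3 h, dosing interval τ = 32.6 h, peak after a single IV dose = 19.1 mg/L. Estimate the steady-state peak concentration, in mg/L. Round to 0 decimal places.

k = ln2 / t½ = 0.693147 / 28.3 = 0.02449 h⁻¹
e^(−kτ) = e^(−0.02449 × 32.6) = 0.4501
Accumulation ratio R = 1 / (1 − e^(−kτ)) = 1 / (1 − 0.4501) = 1.819
Steady-state peak = C₀ × R = 19.1 × 1.819 = 34.74 mg/L

35 mg/L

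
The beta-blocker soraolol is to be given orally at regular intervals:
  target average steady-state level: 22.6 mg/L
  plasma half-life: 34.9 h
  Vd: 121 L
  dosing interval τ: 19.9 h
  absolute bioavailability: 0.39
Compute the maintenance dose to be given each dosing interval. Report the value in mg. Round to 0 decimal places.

2771 mg

k = ln2 / t½ = 0.693147 / 34.9 = 0.01986 h⁻¹
CL = k × Vd = 0.01986 × 121 = 2.403 L/h
At steady state, F × (Dose/τ) = Css × CL.
Dose = Css × CL × τ / F = 22.6 × 2.403 × 19.9 / 0.39 = 2771 mg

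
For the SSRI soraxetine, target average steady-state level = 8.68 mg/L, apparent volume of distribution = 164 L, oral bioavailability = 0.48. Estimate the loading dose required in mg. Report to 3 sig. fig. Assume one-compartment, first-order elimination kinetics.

LD = Css × Vd / F = 8.68 × 164 / 0.48 = 2966 mg

2970 mg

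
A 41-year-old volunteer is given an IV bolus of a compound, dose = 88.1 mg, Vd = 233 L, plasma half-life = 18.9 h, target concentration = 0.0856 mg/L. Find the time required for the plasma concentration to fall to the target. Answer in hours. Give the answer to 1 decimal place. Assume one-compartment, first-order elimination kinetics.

C₀ = Dose / Vd = 88.10 / 233 = 0.3781 mg/L
k = ln2 / t½ = 0.693147 / 18.9 = 0.03667 h⁻¹
t = ln(C₀ / C) / k = ln(0.3781 / 0.0856) / 0.03667
  = ln(4.417) / 0.03667 = 1.485 / 0.03667 = 40.50 h

40.5 h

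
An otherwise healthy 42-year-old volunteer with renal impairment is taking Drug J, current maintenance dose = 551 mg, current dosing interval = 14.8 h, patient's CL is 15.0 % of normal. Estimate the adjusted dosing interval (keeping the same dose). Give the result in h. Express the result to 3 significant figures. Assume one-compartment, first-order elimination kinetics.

98.7 h

To keep the same average steady-state level, dosing rate must scale with clearance.
CL ratio = 15.0 / 100 = 0.1500
New interval (same dose) = 14.8 / 0.1500 = 98.67 h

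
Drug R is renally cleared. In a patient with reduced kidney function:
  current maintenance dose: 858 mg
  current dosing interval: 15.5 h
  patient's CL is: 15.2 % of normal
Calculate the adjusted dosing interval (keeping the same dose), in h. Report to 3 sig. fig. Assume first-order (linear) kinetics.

102 h

To keep the same average steady-state level, dosing rate must scale with clearance.
CL ratio = 15.2 / 100 = 0.1520
New interval (same dose) = 15.5 / 0.1520 = 102.0 h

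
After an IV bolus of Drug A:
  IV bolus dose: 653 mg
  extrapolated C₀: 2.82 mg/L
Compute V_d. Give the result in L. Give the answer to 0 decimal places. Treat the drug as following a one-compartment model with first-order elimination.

232 L

Vd = Dose / C₀ = 653.0 / 2.82 = 231.6 L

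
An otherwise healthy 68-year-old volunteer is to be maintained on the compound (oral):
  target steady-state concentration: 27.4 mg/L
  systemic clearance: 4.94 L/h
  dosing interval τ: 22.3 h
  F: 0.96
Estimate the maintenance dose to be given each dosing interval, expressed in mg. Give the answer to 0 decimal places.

3144 mg

At steady state, F × (Dose/τ) = Css × CL.
Dose = Css × CL × τ / F = 27.4 × 4.940 × 22.3 / 0.96 = 3144 mg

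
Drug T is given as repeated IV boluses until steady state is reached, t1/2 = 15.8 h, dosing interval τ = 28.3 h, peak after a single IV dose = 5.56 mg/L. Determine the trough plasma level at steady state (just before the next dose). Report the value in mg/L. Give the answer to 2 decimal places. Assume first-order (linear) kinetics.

2.26 mg/L

k = ln2 / t½ = 0.693147 / 15.8 = 0.04387 h⁻¹
e^(−kτ) = e^(−0.04387 × 28.3) = 0.2889
Accumulation ratio R = 1 / (1 − e^(−kτ)) = 1 / (1 − 0.2889) = 1.406
Steady-state trough = C₀ × R × e^(−kτ) = 5.56 × 1.406 × 0.2889 = 2.258 mg/L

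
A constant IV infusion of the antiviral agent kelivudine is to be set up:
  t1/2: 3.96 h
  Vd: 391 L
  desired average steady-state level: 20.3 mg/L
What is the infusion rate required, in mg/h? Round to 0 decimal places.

1389 mg/h

k = ln2 / t½ = 0.693147 / 3.96 = 0.1750 h⁻¹
CL = k × Vd = 0.1750 × 391 = 68.43 L/h
At steady state, infusion rate R₀ = Css × CL = 20.3 × 68.43 = 1389 mg/h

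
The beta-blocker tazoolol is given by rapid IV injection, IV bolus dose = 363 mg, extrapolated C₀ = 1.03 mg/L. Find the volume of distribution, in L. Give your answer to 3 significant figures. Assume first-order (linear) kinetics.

352 L

Vd = Dose / C₀ = 363.0 / 1.03 = 352.4 L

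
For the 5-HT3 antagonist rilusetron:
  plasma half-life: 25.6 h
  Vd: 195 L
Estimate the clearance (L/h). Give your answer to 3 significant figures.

k = ln2 / t½ = 0.693147 / 25.6 = 0.02708 h⁻¹
CL = k × Vd = 0.02708 × 195 = 5.281 L/h

5.28 L/h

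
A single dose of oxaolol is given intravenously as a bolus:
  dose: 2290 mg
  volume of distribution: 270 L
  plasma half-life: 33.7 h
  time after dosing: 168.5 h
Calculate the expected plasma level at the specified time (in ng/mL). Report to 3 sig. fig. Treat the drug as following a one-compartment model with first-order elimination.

265 ng/mL

C₀ = Dose / Vd = 2290 / 270 = 8.481 mg/L
k = ln2 / t½ = 0.693147 / 33.7 = 0.02057 h⁻¹
t / t½ = 168.5 / 33.7 = 5 half-lives
C = C₀ × (1/2)^5 = 8.481 × 0.03125 = 0.2650 mg/L
Convert: 0.2650 mg/L × 1000 = 265.0 ng/mL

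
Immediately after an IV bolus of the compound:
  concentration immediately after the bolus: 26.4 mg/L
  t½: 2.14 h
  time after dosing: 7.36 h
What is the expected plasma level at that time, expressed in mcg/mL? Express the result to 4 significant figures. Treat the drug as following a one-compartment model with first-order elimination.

2.434 mcg/mL

k = ln2 / t½ = 0.693147 / 2.14 = 0.3239 h⁻¹
C = C₀ · e^(−k·t) = 26.40 × e^(−0.3239 × 7.36)
  = 26.40 × 0.09219 = 2.434 mg/L
(2.434 mg/L = 2.434 mcg/mL)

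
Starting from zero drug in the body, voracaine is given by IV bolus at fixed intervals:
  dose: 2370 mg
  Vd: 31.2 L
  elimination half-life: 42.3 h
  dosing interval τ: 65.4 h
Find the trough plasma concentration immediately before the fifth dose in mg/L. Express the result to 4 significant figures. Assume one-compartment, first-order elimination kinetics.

39.01 mg/L

C₀ per dose = Dose / Vd = 2370 / 31.2 = 75.96 mg/L
k = ln2 / t½ = 0.693147 / 42.3 = 0.01639 h⁻¹
Fraction remaining after one interval: r = e^(−kτ) = e^(−0.01639 × 65.4) = 0.3424
Before dose 5, 4 doses have been given (aged 1τ, 2τ, 3τ, 4τ).
C_trough = C₀ × (r + r² + … + r^4) = C₀ × r(1−r^4)/(1−r)
        = 75.96 × 0.3424 × (1 − 0.01374) / (1 − 0.3424) = 39.01 mg/L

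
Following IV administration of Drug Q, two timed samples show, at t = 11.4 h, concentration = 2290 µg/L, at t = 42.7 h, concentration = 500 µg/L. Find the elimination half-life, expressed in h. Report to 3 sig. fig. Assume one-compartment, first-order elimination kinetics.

k = ln(C₁/C₂) / (t₂ − t₁) = ln(2290/500) / (42.7 − 11.4)
  = 1.522 / 31.30 = 0.04863 h⁻¹
t½ = ln2 / k = 0.693147 / 0.04863 = 14.25 h

14.3 h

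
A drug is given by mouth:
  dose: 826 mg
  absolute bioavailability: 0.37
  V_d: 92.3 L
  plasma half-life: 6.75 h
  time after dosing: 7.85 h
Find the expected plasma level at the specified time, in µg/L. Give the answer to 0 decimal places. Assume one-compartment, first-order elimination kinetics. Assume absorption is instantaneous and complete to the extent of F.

1479 µg/L

Amount reaching circulation = F × Dose = 0.37 × 826.0 = 305.6 mg
C₀ = F·Dose / Vd = 305.6 / 92.3 = 3.311 mg/L
k = ln2 / t½ = 0.693147 / 6.75 = 0.1027 h⁻¹
C = C₀ · e^(−k·t) = 3.311 × e^(−0.1027 × 7.85)
  = 3.311 × 0.4466 = 1.479 mg/L
Convert: 1.479 mg/L × 1000 = 1479 µg/L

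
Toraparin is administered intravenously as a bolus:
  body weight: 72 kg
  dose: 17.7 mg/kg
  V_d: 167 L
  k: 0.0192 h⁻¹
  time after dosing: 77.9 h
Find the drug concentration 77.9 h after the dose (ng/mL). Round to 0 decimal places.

Total dose = 17.7 × 72 = 1274 mg
C₀ = Dose / Vd = 1274 / 167 = 7.629 mg/L
C = C₀ · e^(−k·t) = 7.629 × e^(−0.01920 × 77.9)
  = 7.629 × 0.2241 = 1.710 mg/L
Convert: 1.710 mg/L × 1000 = 1710 ng/mL

1710 ng/mL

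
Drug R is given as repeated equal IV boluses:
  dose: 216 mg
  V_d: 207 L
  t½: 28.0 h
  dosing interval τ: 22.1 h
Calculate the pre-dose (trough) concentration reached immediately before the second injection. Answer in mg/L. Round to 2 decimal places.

C₀ per dose = Dose / Vd = 216 / 207 = 1.043 mg/L
k = ln2 / t½ = 0.693147 / 28.0 = 0.02476 h⁻¹
Fraction remaining after one interval: r = e^(−kτ) = e^(−0.02476 × 22.1) = 0.5786
Before dose 2, 1 dose has been given (aged 1τ).
C_trough = C₀ × r = 1.043 × 0.5786 = 0.6035 mg/L

0.60 mg/L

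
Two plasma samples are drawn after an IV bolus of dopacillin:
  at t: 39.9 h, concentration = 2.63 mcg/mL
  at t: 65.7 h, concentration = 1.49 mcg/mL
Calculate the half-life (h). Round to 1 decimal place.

k = ln(C₁/C₂) / (t₂ − t₁) = ln(2.63/1.49) / (65.7 − 39.9)
  = 0.5682 / 25.80 = 0.02202 h⁻¹
t½ = ln2 / k = 0.693147 / 0.02202 = 31.48 h

31.5 h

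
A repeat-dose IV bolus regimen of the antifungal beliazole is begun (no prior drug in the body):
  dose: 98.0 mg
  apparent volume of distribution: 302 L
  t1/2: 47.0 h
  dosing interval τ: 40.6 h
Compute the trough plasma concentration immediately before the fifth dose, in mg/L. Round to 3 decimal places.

C₀ per dose = Dose / Vd = 98.0 / 302 = 0.3245 mg/L
k = ln2 / t½ = 0.693147 / 47.0 = 0.01475 h⁻¹
Fraction remaining after one interval: r = e^(−kτ) = e^(−0.01475 × 40.6) = 0.5494
Before dose 5, 4 doses have been given (aged 1τ, 2τ, 3τ, 4τ).
C_trough = C₀ × (r + r² + … + r^4) = C₀ × r(1−r^4)/(1−r)
        = 0.3245 × 0.5494 × (1 − 0.09111) / (1 − 0.5494) = 0.3596 mg/L

0.360 mg/L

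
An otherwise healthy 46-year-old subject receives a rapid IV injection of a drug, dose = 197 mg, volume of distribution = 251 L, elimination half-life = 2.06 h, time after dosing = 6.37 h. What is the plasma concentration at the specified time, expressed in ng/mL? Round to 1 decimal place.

C₀ = Dose / Vd = 197.0 / 251 = 0.7849 mg/L
k = ln2 / t½ = 0.693147 / 2.06 = 0.3365 h⁻¹
C = C₀ · e^(−k·t) = 0.7849 × e^(−0.3365 × 6.37)
  = 0.7849 × 0.1172 = 0.09199 mg/L
Convert: 0.09199 mg/L × 1000 = 91.99 ng/mL

92.0 ng/mL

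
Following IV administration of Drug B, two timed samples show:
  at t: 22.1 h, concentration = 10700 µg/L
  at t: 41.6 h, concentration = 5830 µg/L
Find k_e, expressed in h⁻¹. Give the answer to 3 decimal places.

0.031 h⁻¹

k = ln(C₁/C₂) / (t₂ − t₁) = ln(10700/5830) / (41.6 − 22.1)
  = 0.6072 / 19.50 = 0.03114 h⁻¹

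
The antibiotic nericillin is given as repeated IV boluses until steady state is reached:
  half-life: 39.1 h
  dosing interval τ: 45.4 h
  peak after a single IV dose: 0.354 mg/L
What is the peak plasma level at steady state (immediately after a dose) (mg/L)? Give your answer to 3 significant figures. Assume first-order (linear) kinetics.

k = ln2 / t½ = 0.693147 / 39.1 = 0.01773 h⁻¹
e^(−kτ) = e^(−0.01773 × 45.4) = 0.4471
Accumulation ratio R = 1 / (1 − e^(−kτ)) = 1 / (1 − 0.4471) = 1.809
Steady-state peak = C₀ × R = 0.354 × 1.809 = 0.6404 mg/L

0.640 mg/L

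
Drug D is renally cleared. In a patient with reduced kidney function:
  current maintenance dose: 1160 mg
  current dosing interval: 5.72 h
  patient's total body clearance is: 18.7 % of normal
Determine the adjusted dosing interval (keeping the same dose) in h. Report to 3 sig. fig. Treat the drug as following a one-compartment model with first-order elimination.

30.6 h

To keep the same average steady-state level, dosing rate must scale with clearance.
CL ratio = 18.7 / 100 = 0.1870
New interval (same dose) = 5.72 / 0.1870 = 30.59 h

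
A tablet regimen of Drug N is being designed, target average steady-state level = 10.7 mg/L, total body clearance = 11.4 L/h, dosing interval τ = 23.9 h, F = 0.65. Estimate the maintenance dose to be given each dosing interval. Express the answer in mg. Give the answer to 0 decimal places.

At steady state, F × (Dose/τ) = Css × CL.
Dose = Css × CL × τ / F = 10.7 × 11.40 × 23.9 / 0.65 = 4485 mg

4485 mg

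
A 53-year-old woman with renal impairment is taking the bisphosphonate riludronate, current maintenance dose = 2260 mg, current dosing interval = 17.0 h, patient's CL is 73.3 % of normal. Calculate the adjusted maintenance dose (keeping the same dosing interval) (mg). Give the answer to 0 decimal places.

To keep the same average steady-state level, dosing rate must scale with clearance.
CL ratio = 73.3 / 100 = 0.7330
New dose (same interval) = 2260 × 0.7330 = 1657 mg

1657 mg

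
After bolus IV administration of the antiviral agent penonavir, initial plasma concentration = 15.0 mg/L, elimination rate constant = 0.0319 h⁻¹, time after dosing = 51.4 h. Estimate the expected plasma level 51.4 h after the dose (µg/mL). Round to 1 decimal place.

C = C₀ · e^(−k·t) = 15.00 × e^(−0.03190 × 51.4)
  = 15.00 × 0.1940 = 2.910 mg/L
(2.910 mg/L = 2.910 µg/mL)

2.9 µg/mL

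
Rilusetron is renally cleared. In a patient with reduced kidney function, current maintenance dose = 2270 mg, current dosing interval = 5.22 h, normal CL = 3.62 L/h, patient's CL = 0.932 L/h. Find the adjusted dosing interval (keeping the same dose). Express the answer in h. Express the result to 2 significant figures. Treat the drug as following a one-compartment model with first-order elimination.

20 h

To keep the same average steady-state level, dosing rate must scale with clearance.
CL ratio = 0.932 / 3.62 = 0.2575
New interval (same dose) = 5.22 / 0.2575 = 20.27 h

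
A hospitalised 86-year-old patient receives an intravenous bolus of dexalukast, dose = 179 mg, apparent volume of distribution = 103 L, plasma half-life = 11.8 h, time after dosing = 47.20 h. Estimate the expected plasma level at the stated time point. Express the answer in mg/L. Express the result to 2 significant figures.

0.11 mg/L

C₀ = Dose / Vd = 179.0 / 103 = 1.738 mg/L
k = ln2 / t½ = 0.693147 / 11.8 = 0.05874 h⁻¹
t / t½ = 47.20 / 11.8 = 4 half-lives
C = C₀ × (1/2)^4 = 1.738 × 0.06250 = 0.1086 mg/L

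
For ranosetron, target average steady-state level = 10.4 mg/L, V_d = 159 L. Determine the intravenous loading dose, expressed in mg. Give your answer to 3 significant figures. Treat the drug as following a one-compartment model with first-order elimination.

1650 mg

LD = Css × Vd = 10.4 × 159 = 1654 mg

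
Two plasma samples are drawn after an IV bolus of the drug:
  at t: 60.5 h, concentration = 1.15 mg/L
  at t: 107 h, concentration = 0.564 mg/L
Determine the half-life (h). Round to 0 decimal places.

45 h

k = ln(C₁/C₂) / (t₂ − t₁) = ln(1.15/0.564) / (107 − 60.5)
  = 0.7125 / 46.50 = 0.01532 h⁻¹
t½ = ln2 / k = 0.693147 / 0.01532 = 45.24 h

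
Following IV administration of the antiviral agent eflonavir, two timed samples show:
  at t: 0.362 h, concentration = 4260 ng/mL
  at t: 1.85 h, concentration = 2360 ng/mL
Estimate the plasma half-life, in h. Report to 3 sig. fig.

k = ln(C₁/C₂) / (t₂ − t₁) = ln(4260/2360) / (1.85 − 0.362)
  = 0.5906 / 1.488 = 0.3969 h⁻¹
t½ = ln2 / k = 0.693147 / 0.3969 = 1.746 h

1.75 h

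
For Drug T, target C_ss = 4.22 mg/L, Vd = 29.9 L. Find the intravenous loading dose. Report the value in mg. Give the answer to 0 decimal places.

LD = Css × Vd = 4.22 × 29.9 = 126.2 mg

126 mg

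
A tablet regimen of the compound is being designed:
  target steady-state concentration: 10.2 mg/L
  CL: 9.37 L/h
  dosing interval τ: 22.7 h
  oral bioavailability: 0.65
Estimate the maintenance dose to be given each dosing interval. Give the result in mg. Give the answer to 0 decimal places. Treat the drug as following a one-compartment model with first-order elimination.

3338 mg

At steady state, F × (Dose/τ) = Css × CL.
Dose = Css × CL × τ / F = 10.2 × 9.370 × 22.7 / 0.65 = 3338 mg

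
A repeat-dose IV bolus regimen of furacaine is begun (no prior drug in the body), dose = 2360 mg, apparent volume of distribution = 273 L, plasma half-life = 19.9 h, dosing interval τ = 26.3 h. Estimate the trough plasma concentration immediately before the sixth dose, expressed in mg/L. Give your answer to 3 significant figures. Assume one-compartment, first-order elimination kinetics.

5.71 mg/L

C₀ per dose = Dose / Vd = 2360 / 273 = 8.645 mg/L
k = ln2 / t½ = 0.693147 / 19.9 = 0.03483 h⁻¹
Fraction remaining after one interval: r = e^(−kτ) = e^(−0.03483 × 26.3) = 0.4001
Before dose 6, 5 doses have been given (aged 1τ, 2τ, 3τ, 4τ, 5τ).
C_trough = C₀ × (r + r² + … + r^5) = C₀ × r(1−r^5)/(1−r)
        = 8.645 × 0.4001 × (1 − 0.01025) / (1 − 0.4001) = 5.707 mg/L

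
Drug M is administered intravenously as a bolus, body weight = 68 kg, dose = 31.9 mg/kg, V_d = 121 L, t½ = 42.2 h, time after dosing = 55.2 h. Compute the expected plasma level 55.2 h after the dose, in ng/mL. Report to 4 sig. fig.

Total dose = 31.9 × 68 = 2169 mg
C₀ = Dose / Vd = 2169 / 121 = 17.93 mg/L
k = ln2 / t½ = 0.693147 / 42.2 = 0.01643 h⁻¹
C = C₀ · e^(−k·t) = 17.93 × e^(−0.01643 × 55.2)
  = 17.93 × 0.4038 = 7.240 mg/L
Convert: 7.240 mg/L × 1000 = 7240 ng/mL

7240 ng/mL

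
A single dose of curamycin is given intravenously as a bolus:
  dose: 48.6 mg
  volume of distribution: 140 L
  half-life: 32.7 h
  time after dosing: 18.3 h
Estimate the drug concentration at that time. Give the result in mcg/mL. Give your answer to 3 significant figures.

0.236 mcg/mL

C₀ = Dose / Vd = 48.60 / 140 = 0.3471 mg/L
k = ln2 / t½ = 0.693147 / 32.7 = 0.02120 h⁻¹
C = C₀ · e^(−k·t) = 0.3471 × e^(−0.02120 × 18.3)
  = 0.3471 × 0.6784 = 0.2355 mg/L
(0.2355 mg/L = 0.2355 mcg/mL)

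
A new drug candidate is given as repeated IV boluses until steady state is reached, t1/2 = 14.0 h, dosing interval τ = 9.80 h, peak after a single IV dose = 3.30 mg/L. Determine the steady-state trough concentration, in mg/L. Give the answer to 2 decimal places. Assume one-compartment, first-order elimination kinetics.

k = ln2 / t½ = 0.693147 / 14.0 = 0.04951 h⁻¹
e^(−kτ) = e^(−0.04951 × 9.80) = 0.6156
Accumulation ratio R = 1 / (1 − e^(−kτ)) = 1 / (1 − 0.6156) = 2.601
Steady-state trough = C₀ × R × e^(−kτ) = 3.30 × 2.601 × 0.6156 = 5.284 mg/L

5.28 mg/L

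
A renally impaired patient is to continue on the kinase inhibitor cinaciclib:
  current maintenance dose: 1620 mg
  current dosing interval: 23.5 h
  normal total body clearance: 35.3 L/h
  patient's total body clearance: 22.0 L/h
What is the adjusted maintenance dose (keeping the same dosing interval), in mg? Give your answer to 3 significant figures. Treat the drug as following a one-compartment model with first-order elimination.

1010 mg

To keep the same average steady-state level, dosing rate must scale with clearance.
CL ratio = 22.0 / 35.3 = 0.6232
New dose (same interval) = 1620 × 0.6232 = 1010 mg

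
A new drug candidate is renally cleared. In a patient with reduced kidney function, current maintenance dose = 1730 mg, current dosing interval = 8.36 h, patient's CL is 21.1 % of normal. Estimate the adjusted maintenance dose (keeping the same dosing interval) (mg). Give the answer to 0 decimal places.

To keep the same average steady-state level, dosing rate must scale with clearance.
CL ratio = 21.1 / 100 = 0.2110
New dose (same interval) = 1730 × 0.2110 = 365.0 mg

365 mg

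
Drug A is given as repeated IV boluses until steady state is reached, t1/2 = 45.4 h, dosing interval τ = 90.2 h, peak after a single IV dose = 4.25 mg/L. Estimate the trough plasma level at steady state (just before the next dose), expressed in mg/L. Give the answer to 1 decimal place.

1.4 mg/L

k = ln2 / t½ = 0.693147 / 45.4 = 0.01527 h⁻¹
e^(−kτ) = e^(−0.01527 × 90.2) = 0.2522
Accumulation ratio R = 1 / (1 − e^(−kτ)) = 1 / (1 − 0.2522) = 1.337
Steady-state trough = C₀ × R × e^(−kτ) = 4.25 × 1.337 × 0.2522 = 1.433 mg/L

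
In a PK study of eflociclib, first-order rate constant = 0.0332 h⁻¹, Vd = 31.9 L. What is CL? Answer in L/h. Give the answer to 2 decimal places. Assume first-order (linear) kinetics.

CL = k × Vd = 0.0332 × 31.9 = 1.059 L/h

1.06 L/h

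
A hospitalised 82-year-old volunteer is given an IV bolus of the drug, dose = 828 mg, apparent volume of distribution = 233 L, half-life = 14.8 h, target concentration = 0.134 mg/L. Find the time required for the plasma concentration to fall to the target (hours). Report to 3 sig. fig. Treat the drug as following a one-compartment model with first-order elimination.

C₀ = Dose / Vd = 828.0 / 233 = 3.554 mg/L
k = ln2 / t½ = 0.693147 / 14.8 = 0.04683 h⁻¹
t = ln(C₀ / C) / k = ln(3.554 / 0.134) / 0.04683
  = ln(26.52) / 0.04683 = 3.278 / 0.04683 = 70.00 h

70.0 h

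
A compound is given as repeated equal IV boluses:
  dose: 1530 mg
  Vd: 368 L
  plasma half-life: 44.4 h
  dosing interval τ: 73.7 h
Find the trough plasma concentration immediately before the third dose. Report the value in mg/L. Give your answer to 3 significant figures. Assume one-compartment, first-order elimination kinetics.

C₀ per dose = Dose / Vd = 1530 / 368 = 4.158 mg/L
k = ln2 / t½ = 0.693147 / 44.4 = 0.01561 h⁻¹
Fraction remaining after one interval: r = e^(−kτ) = e^(−0.01561 × 73.7) = 0.3165
Before dose 3, 2 doses have been given (aged 1τ, 2τ).
C_trough = C₀ × (r + r²) = 4.158 × (0.3165 + 0.1002) = 1.733 mg/L

1.73 mg/L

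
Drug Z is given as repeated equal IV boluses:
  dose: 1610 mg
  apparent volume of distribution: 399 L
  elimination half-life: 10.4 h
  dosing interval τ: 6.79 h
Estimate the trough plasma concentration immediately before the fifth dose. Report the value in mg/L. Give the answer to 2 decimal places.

5.90 mg/L

C₀ per dose = Dose / Vd = 1610 / 399 = 4.035 mg/L
k = ln2 / t½ = 0.693147 / 10.4 = 0.06665 h⁻¹
Fraction remaining after one interval: r = e^(−kτ) = e^(−0.06665 × 6.79) = 0.6360
Before dose 5, 4 doses have been given (aged 1τ, 2τ, 3τ, 4τ).
C_trough = C₀ × (r + r² + … + r^4) = C₀ × r(1−r^4)/(1−r)
        = 4.035 × 0.6360 × (1 − 0.1636) / (1 − 0.6360) = 5.897 mg/L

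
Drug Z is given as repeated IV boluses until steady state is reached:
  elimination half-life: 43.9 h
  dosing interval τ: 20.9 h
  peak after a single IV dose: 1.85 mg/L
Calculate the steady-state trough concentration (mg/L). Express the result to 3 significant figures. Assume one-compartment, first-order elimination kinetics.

4.73 mg/L

k = ln2 / t½ = 0.693147 / 43.9 = 0.01579 h⁻¹
e^(−kτ) = e^(−0.01579 × 20.9) = 0.7189
Accumulation ratio R = 1 / (1 − e^(−kτ)) = 1 / (1 − 0.7189) = 3.557
Steady-state trough = C₀ × R × e^(−kτ) = 1.85 × 3.557 × 0.7189 = 4.731 mg/L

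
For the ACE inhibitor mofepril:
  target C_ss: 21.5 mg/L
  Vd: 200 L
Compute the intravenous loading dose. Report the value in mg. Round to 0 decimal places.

4300 mg

LD = Css × Vd = 21.5 × 200 = 4300 mg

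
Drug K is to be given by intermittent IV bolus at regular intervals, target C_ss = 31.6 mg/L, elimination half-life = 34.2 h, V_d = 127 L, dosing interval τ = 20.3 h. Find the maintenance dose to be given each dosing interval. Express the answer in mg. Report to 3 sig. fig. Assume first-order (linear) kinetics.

k = ln2 / t½ = 0.693147 / 34.2 = 0.02027 h⁻¹
CL = k × Vd = 0.02027 × 127 = 2.574 L/h
At steady state, Dose/τ = Css × CL.
Dose = Css × CL × τ = 31.6 × 2.574 × 20.3 = 1651 mg

1650 mg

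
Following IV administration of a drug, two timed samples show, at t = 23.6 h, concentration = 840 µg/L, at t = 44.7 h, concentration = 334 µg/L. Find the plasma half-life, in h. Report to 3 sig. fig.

k = ln(C₁/C₂) / (t₂ − t₁) = ln(840/334) / (44.7 − 23.6)
  = 0.9223 / 21.10 = 0.04371 h⁻¹
t½ = ln2 / k = 0.693147 / 0.04371 = 15.86 h

15.9 h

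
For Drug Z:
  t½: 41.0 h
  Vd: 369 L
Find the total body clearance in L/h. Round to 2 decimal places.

6.24 L/h

k = ln2 / t½ = 0.693147 / 41.0 = 0.01691 h⁻¹
CL = k × Vd = 0.01691 × 369 = 6.240 L/h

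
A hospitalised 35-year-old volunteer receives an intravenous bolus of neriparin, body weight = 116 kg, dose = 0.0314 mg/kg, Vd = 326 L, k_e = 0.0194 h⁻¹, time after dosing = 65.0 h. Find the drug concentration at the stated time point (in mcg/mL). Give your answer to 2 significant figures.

0.0032 mcg/mL

Total dose = 0.0314 × 116 = 3.642 mg
C₀ = Dose / Vd = 3.642 / 326 = 0.01117 mg/L
C = C₀ · e^(−k·t) = 0.01117 × e^(−0.01940 × 65.0)
  = 0.01117 × 0.2834 = 0.003166 mg/L
(0.003166 mg/L = 0.003166 mcg/mL)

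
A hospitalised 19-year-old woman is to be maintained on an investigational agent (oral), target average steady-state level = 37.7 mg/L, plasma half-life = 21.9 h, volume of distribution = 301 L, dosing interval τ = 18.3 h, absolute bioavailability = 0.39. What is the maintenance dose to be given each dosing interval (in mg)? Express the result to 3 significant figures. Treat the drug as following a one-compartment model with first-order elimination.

k = ln2 / t½ = 0.693147 / 21.9 = 0.03165 h⁻¹
CL = k × Vd = 0.03165 × 301 = 9.527 L/h
At steady state, F × (Dose/τ) = Css × CL.
Dose = Css × CL × τ / F = 37.7 × 9.527 × 18.3 / 0.39 = 16850 mg

16900 mg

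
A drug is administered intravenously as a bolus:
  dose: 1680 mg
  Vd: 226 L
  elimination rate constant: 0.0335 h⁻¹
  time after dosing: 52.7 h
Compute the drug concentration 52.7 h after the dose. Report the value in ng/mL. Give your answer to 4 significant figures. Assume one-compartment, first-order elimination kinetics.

C₀ = Dose / Vd = 1680 / 226 = 7.434 mg/L
C = C₀ · e^(−k·t) = 7.434 × e^(−0.03350 × 52.7)
  = 7.434 × 0.1711 = 1.272 mg/L
Convert: 1.272 mg/L × 1000 = 1272 ng/mL

1272 ng/mL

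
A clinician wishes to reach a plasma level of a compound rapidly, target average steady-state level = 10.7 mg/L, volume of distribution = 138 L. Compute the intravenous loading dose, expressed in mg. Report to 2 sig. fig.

1500 mg

LD = Css × Vd = 10.7 × 138 = 1477 mg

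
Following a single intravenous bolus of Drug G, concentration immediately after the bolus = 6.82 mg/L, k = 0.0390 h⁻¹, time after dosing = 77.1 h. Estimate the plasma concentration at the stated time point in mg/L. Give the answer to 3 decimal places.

C = C₀ · e^(−k·t) = 6.820 × e^(−0.03900 × 77.1)
  = 6.820 × 0.04944 = 0.3372 mg/L

0.337 mg/L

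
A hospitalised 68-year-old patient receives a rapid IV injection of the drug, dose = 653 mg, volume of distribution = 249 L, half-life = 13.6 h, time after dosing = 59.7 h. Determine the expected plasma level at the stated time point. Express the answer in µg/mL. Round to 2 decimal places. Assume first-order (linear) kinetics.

0.13 µg/mL

C₀ = Dose / Vd = 653.0 / 249 = 2.622 mg/L
k = ln2 / t½ = 0.693147 / 13.6 = 0.05097 h⁻¹
C = C₀ · e^(−k·t) = 2.622 × e^(−0.05097 × 59.7)
  = 2.622 × 0.04770 = 0.1251 mg/L
(0.1251 mg/L = 0.1251 µg/mL)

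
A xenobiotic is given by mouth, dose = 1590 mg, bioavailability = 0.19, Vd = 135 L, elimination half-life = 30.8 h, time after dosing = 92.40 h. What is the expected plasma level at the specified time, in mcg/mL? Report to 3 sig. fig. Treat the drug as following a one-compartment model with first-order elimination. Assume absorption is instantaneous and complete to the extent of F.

Amount reaching circulation = F × Dose = 0.19 × 1590 = 302.1 mg
C₀ = F·Dose / Vd = 302.1 / 135 = 2.238 mg/L
k = ln2 / t½ = 0.693147 / 30.8 = 0.02250 h⁻¹
t / t½ = 92.40 / 30.8 = 3 half-lives
C = C₀ × (1/2)^3 = 2.238 × 0.1250 = 0.2798 mg/L
(0.2798 mg/L = 0.2798 mcg/mL)

0.280 mcg/mL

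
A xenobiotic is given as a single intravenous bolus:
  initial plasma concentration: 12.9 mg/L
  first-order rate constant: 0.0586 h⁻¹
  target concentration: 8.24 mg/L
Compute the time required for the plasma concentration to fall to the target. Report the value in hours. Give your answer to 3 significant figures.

7.65 h

t = ln(C₀ / C) / k = ln(12.90 / 8.24) / 0.05860
  = ln(1.566) / 0.05860 = 0.4485 / 0.05860 = 7.654 h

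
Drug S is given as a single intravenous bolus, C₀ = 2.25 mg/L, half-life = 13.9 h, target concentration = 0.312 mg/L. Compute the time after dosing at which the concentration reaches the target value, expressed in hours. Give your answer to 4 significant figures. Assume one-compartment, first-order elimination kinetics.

k = ln2 / t½ = 0.693147 / 13.9 = 0.04987 h⁻¹
t = ln(C₀ / C) / k = ln(2.250 / 0.312) / 0.04987
  = ln(7.212) / 0.04987 = 1.976 / 0.04987 = 39.62 h

39.62 h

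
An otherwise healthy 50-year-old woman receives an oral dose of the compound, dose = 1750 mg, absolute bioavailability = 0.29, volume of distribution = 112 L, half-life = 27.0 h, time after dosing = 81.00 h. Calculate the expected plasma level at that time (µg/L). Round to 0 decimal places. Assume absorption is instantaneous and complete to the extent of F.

566 µg/L

Amount reaching circulation = F × Dose = 0.29 × 1750 = 507.5 mg
C₀ = F·Dose / Vd = 507.5 / 112 = 4.531 mg/L
k = ln2 / t½ = 0.693147 / 27.0 = 0.02567 h⁻¹
t / t½ = 81.00 / 27.0 = 3 half-lives
C = C₀ × (1/2)^3 = 4.531 × 0.1250 = 0.5664 mg/L
Convert: 0.5664 mg/L × 1000 = 566.4 µg/L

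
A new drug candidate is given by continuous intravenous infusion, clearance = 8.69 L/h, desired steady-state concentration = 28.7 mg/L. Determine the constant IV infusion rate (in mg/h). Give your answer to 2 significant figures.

250 mg/h

At steady state, infusion rate R₀ = Css × CL = 28.7 × 8.690 = 249.4 mg/h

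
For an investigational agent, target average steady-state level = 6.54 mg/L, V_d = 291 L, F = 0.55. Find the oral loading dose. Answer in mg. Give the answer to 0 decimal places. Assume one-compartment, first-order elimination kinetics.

LD = Css × Vd / F = 6.54 × 291 / 0.55 = 3460 mg

3460 mg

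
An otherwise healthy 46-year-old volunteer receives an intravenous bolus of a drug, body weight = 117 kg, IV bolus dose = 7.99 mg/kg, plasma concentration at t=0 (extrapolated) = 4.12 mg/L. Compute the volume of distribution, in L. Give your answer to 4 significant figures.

226.9 L

Dose = 7.99 × 117 = 934.8 mg
Vd = Dose / C₀ = 934.8 / 4.12 = 226.9 L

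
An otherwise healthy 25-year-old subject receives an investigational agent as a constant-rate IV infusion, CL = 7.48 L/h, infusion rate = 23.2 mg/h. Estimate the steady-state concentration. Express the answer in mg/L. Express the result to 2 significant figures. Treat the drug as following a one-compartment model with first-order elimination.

3.1 mg/L

At steady state Css = R₀ / CL = 23.2 / 7.480 = 3.102 mg/L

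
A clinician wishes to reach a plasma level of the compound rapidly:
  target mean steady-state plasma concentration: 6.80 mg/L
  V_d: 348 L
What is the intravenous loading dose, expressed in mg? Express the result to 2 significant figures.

LD = Css × Vd = 6.80 × 348 = 2366 mg

2400 mg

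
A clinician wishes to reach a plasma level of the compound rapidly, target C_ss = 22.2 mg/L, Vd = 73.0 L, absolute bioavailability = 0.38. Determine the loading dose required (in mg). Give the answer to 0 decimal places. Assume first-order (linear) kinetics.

LD = Css × Vd / F = 22.2 × 73.0 / 0.38 = 4265 mg

4265 mg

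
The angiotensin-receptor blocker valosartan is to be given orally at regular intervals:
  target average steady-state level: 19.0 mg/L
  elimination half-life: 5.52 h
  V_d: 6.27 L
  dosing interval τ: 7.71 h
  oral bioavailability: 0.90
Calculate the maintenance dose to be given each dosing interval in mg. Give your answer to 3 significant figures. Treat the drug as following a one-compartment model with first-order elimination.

128 mg

k = ln2 / t½ = 0.693147 / 5.52 = 0.1256 h⁻¹
CL = k × Vd = 0.1256 × 6.27 = 0.7875 L/h
At steady state, F × (Dose/τ) = Css × CL.
Dose = Css × CL × τ / F = 19.0 × 0.7875 × 7.71 / 0.90 = 128.2 mg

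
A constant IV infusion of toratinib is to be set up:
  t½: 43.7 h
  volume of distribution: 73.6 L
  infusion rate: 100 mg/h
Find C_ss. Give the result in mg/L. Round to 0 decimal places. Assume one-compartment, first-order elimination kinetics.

86 mg/L

k = ln2 / t½ = 0.693147 / 43.7 = 0.01586 h⁻¹
CL = k × Vd = 0.01586 × 73.6 = 1.167 L/h
At steady state Css = R₀ / CL = 100 / 1.167 = 85.69 mg/L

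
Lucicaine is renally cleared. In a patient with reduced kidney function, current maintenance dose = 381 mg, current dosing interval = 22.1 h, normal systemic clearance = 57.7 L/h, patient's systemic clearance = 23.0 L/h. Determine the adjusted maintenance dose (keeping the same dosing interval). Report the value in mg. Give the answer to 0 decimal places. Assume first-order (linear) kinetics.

152 mg

To keep the same average steady-state level, dosing rate must scale with clearance.
CL ratio = 23.0 / 57.7 = 0.3986
New dose (same interval) = 381 × 0.3986 = 151.9 mg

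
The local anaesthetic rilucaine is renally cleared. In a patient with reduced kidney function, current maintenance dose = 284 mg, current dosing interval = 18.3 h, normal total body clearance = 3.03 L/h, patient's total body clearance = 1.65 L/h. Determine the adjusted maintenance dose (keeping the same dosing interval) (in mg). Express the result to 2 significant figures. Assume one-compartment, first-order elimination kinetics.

150 mg

To keep the same average steady-state level, dosing rate must scale with clearance.
CL ratio = 1.65 / 3.03 = 0.5446
New dose (same interval) = 284 × 0.5446 = 154.7 mg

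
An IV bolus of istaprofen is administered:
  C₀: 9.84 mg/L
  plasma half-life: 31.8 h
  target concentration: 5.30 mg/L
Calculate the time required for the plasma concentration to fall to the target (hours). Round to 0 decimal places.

k = ln2 / t½ = 0.693147 / 31.8 = 0.02180 h⁻¹
t = ln(C₀ / C) / k = ln(9.840 / 5.30) / 0.02180
  = ln(1.857) / 0.02180 = 0.6190 / 0.02180 = 28.39 h

28 h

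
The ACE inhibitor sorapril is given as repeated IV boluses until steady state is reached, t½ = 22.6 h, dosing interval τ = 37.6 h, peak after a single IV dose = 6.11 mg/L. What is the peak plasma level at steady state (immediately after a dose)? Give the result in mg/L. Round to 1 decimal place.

8.9 mg/L

k = ln2 / t½ = 0.693147 / 22.6 = 0.03067 h⁻¹
e^(−kτ) = e^(−0.03067 × 37.6) = 0.3156
Accumulation ratio R = 1 / (1 − e^(−kτ)) = 1 / (1 − 0.3156) = 1.461
Steady-state peak = C₀ × R = 6.11 × 1.461 = 8.927 mg/L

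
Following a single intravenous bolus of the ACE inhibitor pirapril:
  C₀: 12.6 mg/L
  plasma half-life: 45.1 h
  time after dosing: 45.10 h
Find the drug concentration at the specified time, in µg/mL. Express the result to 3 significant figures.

k = ln2 / t½ = 0.693147 / 45.1 = 0.01537 h⁻¹
t / t½ = 45.10 / 45.1 = 1 half-lives
C = C₀ × (1/2)^1 = 12.60 × 0.5000 = 6.300 mg/L
(6.300 mg/L = 6.300 µg/mL)

6.30 µg/mL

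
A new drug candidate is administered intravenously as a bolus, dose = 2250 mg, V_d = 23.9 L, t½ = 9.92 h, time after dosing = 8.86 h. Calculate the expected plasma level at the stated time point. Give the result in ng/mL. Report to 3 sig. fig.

C₀ = Dose / Vd = 2250 / 23.9 = 94.14 mg/L
k = ln2 / t½ = 0.693147 / 9.92 = 0.06987 h⁻¹
C = C₀ · e^(−k·t) = 94.14 × e^(−0.06987 × 8.86)
  = 94.14 × 0.5385 = 50.69 mg/L
Convert: 50.69 mg/L × 1000 = 50690 ng/mL

50700 ng/mL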